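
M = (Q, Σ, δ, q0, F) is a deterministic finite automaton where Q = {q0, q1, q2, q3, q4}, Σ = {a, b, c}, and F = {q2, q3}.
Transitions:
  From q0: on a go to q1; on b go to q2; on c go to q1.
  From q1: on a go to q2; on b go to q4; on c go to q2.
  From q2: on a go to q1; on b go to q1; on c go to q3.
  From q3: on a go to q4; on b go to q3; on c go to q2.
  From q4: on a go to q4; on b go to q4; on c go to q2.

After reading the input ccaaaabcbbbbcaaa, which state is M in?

q0 --c--> q1
q1 --c--> q2
q2 --a--> q1
q1 --a--> q2
q2 --a--> q1
q1 --a--> q2
q2 --b--> q1
q1 --c--> q2
q2 --b--> q1
q1 --b--> q4
q4 --b--> q4
q4 --b--> q4
q4 --c--> q2
q2 --a--> q1
q1 --a--> q2
q2 --a--> q1

q1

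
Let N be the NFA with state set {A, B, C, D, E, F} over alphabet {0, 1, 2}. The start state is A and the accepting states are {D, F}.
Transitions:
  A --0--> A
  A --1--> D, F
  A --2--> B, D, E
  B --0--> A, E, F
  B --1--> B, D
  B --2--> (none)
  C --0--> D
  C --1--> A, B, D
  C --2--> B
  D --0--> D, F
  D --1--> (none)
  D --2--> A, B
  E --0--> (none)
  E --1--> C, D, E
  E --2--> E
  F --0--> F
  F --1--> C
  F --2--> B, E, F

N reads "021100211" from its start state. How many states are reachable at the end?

Start: {A}
read 0: {A}
read 2: {B, D, E}
read 1: {B, C, D, E}
read 1: {A, B, C, D, E}
read 0: {A, D, E, F}
read 0: {A, D, F}
read 2: {A, B, D, E, F}
read 1: {B, C, D, E, F}
read 1: {A, B, C, D, E}
Final reachable set {A, B, C, D, E} has 5 states.

5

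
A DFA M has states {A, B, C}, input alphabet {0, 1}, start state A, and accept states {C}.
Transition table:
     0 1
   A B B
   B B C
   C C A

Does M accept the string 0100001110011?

A --0--> B
B --1--> C
C --0--> C
C --0--> C
C --0--> C
C --0--> C
C --1--> A
A --1--> B
B --1--> C
C --0--> C
C --0--> C
C --1--> A
A --1--> B
End in state B, which is not an accepting state.

rejected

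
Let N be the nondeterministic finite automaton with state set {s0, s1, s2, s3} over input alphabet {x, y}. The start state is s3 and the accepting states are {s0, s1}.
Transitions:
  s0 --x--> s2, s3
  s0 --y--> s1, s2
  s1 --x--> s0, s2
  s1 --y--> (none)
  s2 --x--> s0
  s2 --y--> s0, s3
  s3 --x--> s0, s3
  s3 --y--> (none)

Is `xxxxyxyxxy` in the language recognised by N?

Start: {s3}
read x: {s0, s3}
read x: {s0, s2, s3}
read x: {s0, s2, s3}
read x: {s0, s2, s3}
read y: {s0, s1, s2, s3}
read x: {s0, s2, s3}
read y: {s0, s1, s2, s3}
read x: {s0, s2, s3}
read x: {s0, s2, s3}
read y: {s0, s1, s2, s3}
Reachable ∩ accepting = {s0, s1} — nonempty.

accepted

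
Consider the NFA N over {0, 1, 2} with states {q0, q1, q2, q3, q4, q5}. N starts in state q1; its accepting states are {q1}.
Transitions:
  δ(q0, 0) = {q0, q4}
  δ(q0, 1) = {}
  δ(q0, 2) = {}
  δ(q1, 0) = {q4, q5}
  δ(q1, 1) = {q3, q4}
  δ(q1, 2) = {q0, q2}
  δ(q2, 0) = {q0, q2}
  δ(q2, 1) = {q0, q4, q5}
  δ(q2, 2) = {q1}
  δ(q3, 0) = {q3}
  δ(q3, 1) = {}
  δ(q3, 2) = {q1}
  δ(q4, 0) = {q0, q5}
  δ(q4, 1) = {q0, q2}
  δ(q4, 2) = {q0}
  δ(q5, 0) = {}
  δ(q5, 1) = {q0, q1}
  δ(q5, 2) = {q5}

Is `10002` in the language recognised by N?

Start: {q1}
read 1: {q3, q4}
read 0: {q0, q3, q5}
read 0: {q0, q3, q4}
read 0: {q0, q3, q4, q5}
read 2: {q0, q1, q5}
Reachable ∩ accepting = {q1} — nonempty.

accepted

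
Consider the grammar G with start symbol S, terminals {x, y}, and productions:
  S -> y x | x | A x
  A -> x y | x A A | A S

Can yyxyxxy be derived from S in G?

no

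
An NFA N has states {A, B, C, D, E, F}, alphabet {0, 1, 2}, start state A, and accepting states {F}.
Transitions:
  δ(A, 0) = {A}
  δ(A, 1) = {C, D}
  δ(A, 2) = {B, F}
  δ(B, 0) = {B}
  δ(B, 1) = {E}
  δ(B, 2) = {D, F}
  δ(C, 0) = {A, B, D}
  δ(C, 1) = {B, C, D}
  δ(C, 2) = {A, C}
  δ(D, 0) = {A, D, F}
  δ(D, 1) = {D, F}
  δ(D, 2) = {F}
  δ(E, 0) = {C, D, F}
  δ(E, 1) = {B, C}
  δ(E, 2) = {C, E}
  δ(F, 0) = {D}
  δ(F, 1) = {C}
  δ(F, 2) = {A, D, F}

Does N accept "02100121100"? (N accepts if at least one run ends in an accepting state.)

Start: {A}
read 0: {A}
read 2: {B, F}
read 1: {C, E}
read 0: {A, B, C, D, F}
read 0: {A, B, D, F}
read 1: {C, D, E, F}
read 2: {A, C, D, E, F}
read 1: {B, C, D, F}
read 1: {B, C, D, E, F}
read 0: {A, B, C, D, F}
read 0: {A, B, D, F}
Reachable ∩ accepting = {F} — nonempty.

accepted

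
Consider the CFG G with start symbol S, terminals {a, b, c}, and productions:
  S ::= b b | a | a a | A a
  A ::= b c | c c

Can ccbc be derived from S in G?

no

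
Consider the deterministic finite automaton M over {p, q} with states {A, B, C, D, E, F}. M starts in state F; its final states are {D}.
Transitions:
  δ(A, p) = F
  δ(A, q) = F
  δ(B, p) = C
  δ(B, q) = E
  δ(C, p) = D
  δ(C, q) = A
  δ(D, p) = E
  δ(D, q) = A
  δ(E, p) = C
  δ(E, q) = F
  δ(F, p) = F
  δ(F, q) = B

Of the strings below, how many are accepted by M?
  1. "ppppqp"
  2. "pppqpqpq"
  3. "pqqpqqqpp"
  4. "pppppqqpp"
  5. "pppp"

2

"ppppqp": rejected
"pppqpqpq": rejected
"pqqpqqqpp": accepted
"pppppqqpp": accepted
"pppp": rejected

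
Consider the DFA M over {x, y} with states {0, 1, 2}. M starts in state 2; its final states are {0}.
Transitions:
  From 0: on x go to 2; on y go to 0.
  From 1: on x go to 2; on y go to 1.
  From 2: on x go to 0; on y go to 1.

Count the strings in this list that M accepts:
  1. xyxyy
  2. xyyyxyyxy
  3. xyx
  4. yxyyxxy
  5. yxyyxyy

1

xyxyy: rejected
xyyyxyyxy: rejected
xyx: rejected
yxyyxxy: accepted
yxyyxyy: rejected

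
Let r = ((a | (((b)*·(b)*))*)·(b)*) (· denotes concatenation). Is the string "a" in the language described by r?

Split as a·ε: (a|(((b)*·(b)*))*) matches a and (b)* matches ε.

yes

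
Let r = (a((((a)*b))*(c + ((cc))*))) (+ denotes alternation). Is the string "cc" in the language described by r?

no

No split of cc into u·v has a matching u and ((((a)*b))*(c+((cc))*)) matching v.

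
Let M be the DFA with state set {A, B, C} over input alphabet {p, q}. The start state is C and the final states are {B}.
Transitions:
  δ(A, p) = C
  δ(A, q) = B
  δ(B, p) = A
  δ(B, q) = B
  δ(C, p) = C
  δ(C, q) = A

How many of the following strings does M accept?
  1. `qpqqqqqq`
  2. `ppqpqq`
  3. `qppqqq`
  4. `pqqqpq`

`qpqqqqqq`: accepted
`ppqpqq`: accepted
`qppqqq`: accepted
`pqqqpq`: accepted

4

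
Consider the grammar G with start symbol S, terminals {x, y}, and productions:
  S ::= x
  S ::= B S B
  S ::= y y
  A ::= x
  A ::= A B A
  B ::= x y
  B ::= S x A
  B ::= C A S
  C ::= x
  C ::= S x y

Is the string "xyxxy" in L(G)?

S ⇒ BSB ⇒ xySB ⇒ xyxB ⇒ xyxxy

yes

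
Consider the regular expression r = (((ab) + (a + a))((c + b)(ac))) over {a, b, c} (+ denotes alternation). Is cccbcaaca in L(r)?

no

No split of cccbcaaca into u·v has ((ab)+(a+a)) matching u and ((c+b)(ac)) matching v.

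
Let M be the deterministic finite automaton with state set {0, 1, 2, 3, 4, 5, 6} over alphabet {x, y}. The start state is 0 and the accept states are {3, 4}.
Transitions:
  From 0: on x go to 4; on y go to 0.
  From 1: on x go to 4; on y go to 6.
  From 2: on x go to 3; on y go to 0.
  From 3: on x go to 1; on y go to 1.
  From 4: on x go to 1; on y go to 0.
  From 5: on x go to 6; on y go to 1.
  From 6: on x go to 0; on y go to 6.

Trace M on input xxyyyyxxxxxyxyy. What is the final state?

0

0 --x--> 4
4 --x--> 1
1 --y--> 6
6 --y--> 6
6 --y--> 6
6 --y--> 6
6 --x--> 0
0 --x--> 4
4 --x--> 1
1 --x--> 4
4 --x--> 1
1 --y--> 6
6 --x--> 0
0 --y--> 0
0 --y--> 0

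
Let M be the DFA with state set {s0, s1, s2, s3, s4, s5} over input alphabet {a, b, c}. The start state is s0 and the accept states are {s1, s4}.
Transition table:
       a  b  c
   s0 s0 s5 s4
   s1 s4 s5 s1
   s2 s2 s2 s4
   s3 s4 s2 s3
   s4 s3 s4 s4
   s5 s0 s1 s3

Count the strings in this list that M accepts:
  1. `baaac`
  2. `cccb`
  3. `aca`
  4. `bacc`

`baaac`: accepted
`cccb`: accepted
`aca`: rejected
`bacc`: accepted

3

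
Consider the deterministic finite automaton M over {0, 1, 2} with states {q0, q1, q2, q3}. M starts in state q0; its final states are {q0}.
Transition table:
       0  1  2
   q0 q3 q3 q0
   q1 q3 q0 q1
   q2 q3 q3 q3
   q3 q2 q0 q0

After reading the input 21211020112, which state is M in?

q0

q0 --2--> q0
q0 --1--> q3
q3 --2--> q0
q0 --1--> q3
q3 --1--> q0
q0 --0--> q3
q3 --2--> q0
q0 --0--> q3
q3 --1--> q0
q0 --1--> q3
q3 --2--> q0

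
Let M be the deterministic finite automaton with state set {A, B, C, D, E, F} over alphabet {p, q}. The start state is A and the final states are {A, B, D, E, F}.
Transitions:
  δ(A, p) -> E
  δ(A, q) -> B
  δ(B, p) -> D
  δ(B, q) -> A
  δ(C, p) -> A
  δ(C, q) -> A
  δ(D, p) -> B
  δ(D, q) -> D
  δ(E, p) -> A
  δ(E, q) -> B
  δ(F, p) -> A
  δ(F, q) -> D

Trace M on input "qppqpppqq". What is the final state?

A

A --q--> B
B --p--> D
D --p--> B
B --q--> A
A --p--> E
E --p--> A
A --p--> E
E --q--> B
B --q--> A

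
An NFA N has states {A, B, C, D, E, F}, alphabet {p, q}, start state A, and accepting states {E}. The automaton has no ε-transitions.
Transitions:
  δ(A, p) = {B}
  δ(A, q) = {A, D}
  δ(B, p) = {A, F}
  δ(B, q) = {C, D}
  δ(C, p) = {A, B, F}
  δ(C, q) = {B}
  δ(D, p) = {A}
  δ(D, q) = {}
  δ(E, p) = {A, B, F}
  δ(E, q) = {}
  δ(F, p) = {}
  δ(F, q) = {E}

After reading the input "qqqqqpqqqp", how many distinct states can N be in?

3

Start: {A}
read q: {A, D}
read q: {A, D}
read q: {A, D}
read q: {A, D}
read q: {A, D}
read p: {A, B}
read q: {A, C, D}
read q: {A, B, D}
read q: {A, C, D}
read p: {A, B, F}
Final reachable set {A, B, F} has 3 states.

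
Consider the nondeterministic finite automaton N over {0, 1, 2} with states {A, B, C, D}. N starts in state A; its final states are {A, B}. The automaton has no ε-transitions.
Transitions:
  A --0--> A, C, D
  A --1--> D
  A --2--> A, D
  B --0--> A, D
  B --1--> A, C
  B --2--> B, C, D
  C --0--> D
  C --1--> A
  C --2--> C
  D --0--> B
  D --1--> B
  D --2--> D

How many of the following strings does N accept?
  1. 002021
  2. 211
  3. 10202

002021: accepted
211: accepted
10202: accepted

3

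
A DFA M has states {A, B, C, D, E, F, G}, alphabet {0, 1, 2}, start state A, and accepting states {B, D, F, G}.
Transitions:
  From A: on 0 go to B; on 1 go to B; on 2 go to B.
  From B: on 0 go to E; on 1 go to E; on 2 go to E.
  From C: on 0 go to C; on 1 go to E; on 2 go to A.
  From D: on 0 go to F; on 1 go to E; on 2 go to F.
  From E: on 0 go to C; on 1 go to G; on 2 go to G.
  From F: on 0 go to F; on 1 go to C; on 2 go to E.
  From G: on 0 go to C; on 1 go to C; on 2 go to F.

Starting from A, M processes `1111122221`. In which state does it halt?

C

A --1--> B
B --1--> E
E --1--> G
G --1--> C
C --1--> E
E --2--> G
G --2--> F
F --2--> E
E --2--> G
G --1--> C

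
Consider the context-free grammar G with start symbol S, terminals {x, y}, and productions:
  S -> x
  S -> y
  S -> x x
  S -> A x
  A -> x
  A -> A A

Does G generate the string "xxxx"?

S ⇒ Ax ⇒ AAx ⇒ AAAx ⇒ xAAx ⇒ xxAx ⇒ xxxx

yes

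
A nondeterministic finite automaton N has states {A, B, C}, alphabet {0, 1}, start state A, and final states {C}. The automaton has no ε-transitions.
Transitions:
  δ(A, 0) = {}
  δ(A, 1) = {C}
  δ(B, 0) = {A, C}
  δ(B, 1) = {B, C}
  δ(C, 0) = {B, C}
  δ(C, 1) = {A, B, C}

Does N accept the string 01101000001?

Start: {A}
read 0: {}
The reachable set is empty and stays empty for the remaining 10 symbols.
Reachable ∩ accepting = {} — empty.

rejected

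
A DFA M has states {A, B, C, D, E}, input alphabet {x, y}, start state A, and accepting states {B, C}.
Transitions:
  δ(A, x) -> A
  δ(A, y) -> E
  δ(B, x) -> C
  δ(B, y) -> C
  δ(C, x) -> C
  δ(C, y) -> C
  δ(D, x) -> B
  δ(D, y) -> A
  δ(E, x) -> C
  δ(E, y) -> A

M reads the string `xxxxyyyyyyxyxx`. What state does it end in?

C

A --x--> A
A --x--> A
A --x--> A
A --x--> A
A --y--> E
E --y--> A
A --y--> E
E --y--> A
A --y--> E
E --y--> A
A --x--> A
A --y--> E
E --x--> C
C --x--> C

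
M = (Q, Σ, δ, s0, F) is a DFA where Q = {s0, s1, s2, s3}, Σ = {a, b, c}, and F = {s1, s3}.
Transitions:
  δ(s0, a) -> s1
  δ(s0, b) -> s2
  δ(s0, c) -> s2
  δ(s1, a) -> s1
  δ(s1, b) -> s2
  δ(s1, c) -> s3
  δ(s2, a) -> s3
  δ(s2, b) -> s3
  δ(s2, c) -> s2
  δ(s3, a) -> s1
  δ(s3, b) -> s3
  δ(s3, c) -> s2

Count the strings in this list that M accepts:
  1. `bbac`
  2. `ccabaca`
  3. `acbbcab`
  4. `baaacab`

`bbac`: accepted
`ccabaca`: accepted
`acbbcab`: accepted
`baaacab`: rejected

3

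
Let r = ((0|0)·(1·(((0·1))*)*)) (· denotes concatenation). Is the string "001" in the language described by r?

no

No split of 001 into u·v has (0|0) matching u and (1·(((0·1))*)*) matching v.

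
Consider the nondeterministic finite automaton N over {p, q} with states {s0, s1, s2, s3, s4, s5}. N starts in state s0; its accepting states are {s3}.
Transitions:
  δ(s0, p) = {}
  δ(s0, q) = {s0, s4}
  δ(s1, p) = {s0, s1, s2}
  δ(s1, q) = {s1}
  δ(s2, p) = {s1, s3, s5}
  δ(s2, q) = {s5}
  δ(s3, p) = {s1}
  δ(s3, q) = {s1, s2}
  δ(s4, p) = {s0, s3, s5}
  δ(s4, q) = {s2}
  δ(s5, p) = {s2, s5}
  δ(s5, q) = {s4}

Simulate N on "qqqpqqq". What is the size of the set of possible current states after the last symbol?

Start: {s0}
read q: {s0, s4}
read q: {s0, s2, s4}
read q: {s0, s2, s4, s5}
read p: {s0, s1, s2, s3, s5}
read q: {s0, s1, s2, s4, s5}
read q: {s0, s1, s2, s4, s5}
read q: {s0, s1, s2, s4, s5}
Final reachable set {s0, s1, s2, s4, s5} has 5 states.

5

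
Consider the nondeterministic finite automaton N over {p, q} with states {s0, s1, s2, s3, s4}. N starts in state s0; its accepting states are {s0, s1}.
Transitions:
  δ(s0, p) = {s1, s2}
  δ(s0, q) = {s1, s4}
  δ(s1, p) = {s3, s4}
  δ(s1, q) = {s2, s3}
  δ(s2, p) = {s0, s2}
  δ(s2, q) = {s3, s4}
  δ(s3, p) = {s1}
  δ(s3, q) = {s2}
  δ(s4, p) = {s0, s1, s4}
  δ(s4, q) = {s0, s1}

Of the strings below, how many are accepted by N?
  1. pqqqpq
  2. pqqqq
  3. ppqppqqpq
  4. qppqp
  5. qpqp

5

pqqqpq: accepted
pqqqq: accepted
ppqppqqpq: accepted
qppqp: accepted
qpqp: accepted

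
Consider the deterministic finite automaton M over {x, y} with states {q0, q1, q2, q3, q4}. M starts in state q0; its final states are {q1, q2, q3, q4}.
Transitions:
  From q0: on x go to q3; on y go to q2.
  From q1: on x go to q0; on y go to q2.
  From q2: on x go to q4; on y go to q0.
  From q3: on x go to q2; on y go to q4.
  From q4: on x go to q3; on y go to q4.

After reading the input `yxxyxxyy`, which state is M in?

q0 --y--> q2
q2 --x--> q4
q4 --x--> q3
q3 --y--> q4
q4 --x--> q3
q3 --x--> q2
q2 --y--> q0
q0 --y--> q2

q2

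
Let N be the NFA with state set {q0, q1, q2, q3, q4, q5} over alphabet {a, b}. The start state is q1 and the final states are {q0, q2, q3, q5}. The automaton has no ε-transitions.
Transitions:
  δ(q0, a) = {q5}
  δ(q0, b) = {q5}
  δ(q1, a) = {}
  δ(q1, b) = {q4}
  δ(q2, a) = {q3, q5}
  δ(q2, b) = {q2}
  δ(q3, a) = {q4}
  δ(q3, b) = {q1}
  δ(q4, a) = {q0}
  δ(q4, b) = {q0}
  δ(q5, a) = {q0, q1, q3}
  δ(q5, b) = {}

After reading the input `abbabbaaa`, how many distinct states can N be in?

0

Start: {q1}
read a: {}
The reachable set is empty and stays empty for the remaining 8 symbols.
Final reachable set {} has 0 states.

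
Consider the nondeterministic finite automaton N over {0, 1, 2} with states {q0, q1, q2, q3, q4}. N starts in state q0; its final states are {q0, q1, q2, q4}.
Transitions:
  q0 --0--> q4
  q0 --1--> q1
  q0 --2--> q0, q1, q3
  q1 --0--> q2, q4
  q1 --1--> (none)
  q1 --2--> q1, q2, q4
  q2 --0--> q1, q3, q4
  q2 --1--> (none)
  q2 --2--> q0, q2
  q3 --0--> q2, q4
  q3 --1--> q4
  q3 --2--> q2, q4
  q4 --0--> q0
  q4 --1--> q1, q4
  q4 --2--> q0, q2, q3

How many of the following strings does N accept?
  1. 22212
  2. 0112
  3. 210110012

3

22212: accepted
0112: accepted
210110012: accepted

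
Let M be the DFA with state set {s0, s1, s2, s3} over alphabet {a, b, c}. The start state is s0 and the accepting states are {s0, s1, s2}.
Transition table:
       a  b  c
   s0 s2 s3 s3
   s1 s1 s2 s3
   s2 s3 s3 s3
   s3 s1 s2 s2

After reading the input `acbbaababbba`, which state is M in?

s0 --a--> s2
s2 --c--> s3
s3 --b--> s2
s2 --b--> s3
s3 --a--> s1
s1 --a--> s1
s1 --b--> s2
s2 --a--> s3
s3 --b--> s2
s2 --b--> s3
s3 --b--> s2
s2 --a--> s3

s3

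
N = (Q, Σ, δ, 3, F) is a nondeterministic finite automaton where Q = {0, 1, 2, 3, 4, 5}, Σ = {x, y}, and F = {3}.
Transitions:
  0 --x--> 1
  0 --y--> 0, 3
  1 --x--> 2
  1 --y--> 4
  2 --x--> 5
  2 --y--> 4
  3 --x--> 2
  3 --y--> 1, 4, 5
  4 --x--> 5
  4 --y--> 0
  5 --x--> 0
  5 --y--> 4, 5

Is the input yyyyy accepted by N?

Start: {3}
read y: {1, 4, 5}
read y: {0, 4, 5}
read y: {0, 3, 4, 5}
read y: {0, 1, 3, 4, 5}
read y: {0, 1, 3, 4, 5}
Reachable ∩ accepting = {3} — nonempty.

accepted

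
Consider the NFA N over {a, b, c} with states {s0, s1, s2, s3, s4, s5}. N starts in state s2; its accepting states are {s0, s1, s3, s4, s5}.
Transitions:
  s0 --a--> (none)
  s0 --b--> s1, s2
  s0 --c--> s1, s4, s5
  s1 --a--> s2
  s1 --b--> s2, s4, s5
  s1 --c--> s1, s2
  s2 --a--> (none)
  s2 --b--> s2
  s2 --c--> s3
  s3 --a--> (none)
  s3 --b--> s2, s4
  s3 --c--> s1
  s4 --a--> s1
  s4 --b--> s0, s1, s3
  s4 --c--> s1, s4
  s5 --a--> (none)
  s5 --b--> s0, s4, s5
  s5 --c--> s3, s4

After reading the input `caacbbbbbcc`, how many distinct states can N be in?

0

Start: {s2}
read c: {s3}
read a: {}
The reachable set is empty and stays empty for the remaining 9 symbols.
Final reachable set {} has 0 states.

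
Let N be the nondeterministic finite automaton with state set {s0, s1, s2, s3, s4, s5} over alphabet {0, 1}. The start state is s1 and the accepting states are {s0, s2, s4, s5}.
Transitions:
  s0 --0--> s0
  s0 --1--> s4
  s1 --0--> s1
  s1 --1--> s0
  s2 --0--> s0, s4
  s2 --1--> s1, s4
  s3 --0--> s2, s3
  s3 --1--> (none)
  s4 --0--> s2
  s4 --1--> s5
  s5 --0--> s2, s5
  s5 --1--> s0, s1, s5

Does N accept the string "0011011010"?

accepted

Start: {s1}
read 0: {s1}
read 0: {s1}
read 1: {s0}
read 1: {s4}
read 0: {s2}
read 1: {s1, s4}
read 1: {s0, s5}
read 0: {s0, s2, s5}
read 1: {s0, s1, s4, s5}
read 0: {s0, s1, s2, s5}
Reachable ∩ accepting = {s0, s2, s5} — nonempty.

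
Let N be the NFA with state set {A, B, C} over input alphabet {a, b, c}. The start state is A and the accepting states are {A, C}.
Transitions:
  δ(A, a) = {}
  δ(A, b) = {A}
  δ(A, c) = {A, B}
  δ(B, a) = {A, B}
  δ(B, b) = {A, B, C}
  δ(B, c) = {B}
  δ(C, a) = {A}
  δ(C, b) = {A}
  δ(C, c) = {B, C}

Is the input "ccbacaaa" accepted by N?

Start: {A}
read c: {A, B}
read c: {A, B}
read b: {A, B, C}
read a: {A, B}
read c: {A, B}
read a: {A, B}
read a: {A, B}
read a: {A, B}
Reachable ∩ accepting = {A} — nonempty.

accepted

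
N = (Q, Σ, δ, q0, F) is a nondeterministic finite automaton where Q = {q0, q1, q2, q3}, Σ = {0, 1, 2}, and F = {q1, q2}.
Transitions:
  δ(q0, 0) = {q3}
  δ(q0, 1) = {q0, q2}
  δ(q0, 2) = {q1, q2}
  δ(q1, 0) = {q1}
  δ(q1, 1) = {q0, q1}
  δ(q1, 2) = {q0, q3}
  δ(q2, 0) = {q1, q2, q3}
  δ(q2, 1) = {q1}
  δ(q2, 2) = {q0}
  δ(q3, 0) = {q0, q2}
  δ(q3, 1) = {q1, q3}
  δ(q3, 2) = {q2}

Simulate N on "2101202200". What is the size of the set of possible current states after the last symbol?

Start: {q0}
read 2: {q1, q2}
read 1: {q0, q1}
read 0: {q1, q3}
read 1: {q0, q1, q3}
read 2: {q0, q1, q2, q3}
read 0: {q0, q1, q2, q3}
read 2: {q0, q1, q2, q3}
read 2: {q0, q1, q2, q3}
read 0: {q0, q1, q2, q3}
read 0: {q0, q1, q2, q3}
Final reachable set {q0, q1, q2, q3} has 4 states.

4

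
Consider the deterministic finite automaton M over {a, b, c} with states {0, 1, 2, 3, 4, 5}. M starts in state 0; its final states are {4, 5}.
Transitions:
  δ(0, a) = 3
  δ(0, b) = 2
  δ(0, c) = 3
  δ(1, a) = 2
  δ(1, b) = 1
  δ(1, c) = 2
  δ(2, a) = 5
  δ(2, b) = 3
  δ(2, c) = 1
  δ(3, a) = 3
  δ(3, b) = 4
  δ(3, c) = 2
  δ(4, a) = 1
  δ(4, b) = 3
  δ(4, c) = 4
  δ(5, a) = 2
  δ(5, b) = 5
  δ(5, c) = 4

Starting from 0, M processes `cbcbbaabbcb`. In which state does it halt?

0 --c--> 3
3 --b--> 4
4 --c--> 4
4 --b--> 3
3 --b--> 4
4 --a--> 1
1 --a--> 2
2 --b--> 3
3 --b--> 4
4 --c--> 4
4 --b--> 3

3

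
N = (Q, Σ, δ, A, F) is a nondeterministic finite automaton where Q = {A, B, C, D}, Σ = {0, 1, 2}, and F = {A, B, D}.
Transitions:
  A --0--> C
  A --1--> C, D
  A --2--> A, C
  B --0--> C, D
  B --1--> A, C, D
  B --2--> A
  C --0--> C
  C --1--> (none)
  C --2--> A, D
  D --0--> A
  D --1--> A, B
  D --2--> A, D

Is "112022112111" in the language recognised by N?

Start: {A}
read 1: {C, D}
read 1: {A, B}
read 2: {A, C}
read 0: {C}
read 2: {A, D}
read 2: {A, C, D}
read 1: {A, B, C, D}
read 1: {A, B, C, D}
read 2: {A, C, D}
read 1: {A, B, C, D}
read 1: {A, B, C, D}
read 1: {A, B, C, D}
Reachable ∩ accepting = {A, B, D} — nonempty.

accepted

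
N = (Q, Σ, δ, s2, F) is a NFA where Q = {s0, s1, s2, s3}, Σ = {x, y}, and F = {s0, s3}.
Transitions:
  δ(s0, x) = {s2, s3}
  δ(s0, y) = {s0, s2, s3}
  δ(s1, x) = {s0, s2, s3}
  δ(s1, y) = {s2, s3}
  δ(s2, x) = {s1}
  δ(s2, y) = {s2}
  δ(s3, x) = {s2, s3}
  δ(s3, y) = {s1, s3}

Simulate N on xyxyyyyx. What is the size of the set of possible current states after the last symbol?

Start: {s2}
read x: {s1}
read y: {s2, s3}
read x: {s1, s2, s3}
read y: {s1, s2, s3}
read y: {s1, s2, s3}
read y: {s1, s2, s3}
read y: {s1, s2, s3}
read x: {s0, s1, s2, s3}
Final reachable set {s0, s1, s2, s3} has 4 states.

4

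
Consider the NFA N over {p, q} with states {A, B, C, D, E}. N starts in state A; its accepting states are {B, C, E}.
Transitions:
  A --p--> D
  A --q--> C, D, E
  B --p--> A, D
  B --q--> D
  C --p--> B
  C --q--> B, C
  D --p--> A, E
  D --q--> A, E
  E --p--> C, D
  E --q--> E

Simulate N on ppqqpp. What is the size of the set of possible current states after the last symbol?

4

Start: {A}
read p: {D}
read p: {A, E}
read q: {C, D, E}
read q: {A, B, C, E}
read p: {A, B, C, D}
read p: {A, B, D, E}
Final reachable set {A, B, D, E} has 4 states.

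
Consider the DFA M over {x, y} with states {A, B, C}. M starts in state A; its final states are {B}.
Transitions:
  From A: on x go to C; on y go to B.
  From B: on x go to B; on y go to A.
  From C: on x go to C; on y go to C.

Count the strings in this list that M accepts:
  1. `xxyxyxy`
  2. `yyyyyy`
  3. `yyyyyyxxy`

`xxyxyxy`: rejected
`yyyyyy`: rejected
`yyyyyyxxy`: rejected

0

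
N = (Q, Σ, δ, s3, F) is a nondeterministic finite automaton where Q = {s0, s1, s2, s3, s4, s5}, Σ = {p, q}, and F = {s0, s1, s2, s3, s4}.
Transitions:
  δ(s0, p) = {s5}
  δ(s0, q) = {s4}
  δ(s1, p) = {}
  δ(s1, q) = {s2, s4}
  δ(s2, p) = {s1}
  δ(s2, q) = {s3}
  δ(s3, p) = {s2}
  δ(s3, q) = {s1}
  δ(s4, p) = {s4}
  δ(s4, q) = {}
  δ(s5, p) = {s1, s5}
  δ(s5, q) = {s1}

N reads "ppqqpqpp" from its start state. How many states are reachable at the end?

1

Start: {s3}
read p: {s2}
read p: {s1}
read q: {s2, s4}
read q: {s3}
read p: {s2}
read q: {s3}
read p: {s2}
read p: {s1}
Final reachable set {s1} has 1 state.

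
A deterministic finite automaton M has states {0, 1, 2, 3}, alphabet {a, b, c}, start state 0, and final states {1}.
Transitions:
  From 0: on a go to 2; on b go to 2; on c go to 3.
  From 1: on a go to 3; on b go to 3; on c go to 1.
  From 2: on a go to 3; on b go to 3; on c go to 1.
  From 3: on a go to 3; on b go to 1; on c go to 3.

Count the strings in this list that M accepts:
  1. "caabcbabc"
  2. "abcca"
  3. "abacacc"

1

"caabcbabc": accepted
"abcca": rejected
"abacacc": rejected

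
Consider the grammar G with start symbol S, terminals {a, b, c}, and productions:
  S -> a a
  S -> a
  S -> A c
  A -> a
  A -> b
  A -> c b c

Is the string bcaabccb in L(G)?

no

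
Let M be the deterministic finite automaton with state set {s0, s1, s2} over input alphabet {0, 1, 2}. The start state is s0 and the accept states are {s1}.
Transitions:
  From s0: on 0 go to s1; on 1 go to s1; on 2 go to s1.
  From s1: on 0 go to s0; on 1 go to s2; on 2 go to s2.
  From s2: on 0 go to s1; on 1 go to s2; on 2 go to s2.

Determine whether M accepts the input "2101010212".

s0 --2--> s1
s1 --1--> s2
s2 --0--> s1
s1 --1--> s2
s2 --0--> s1
s1 --1--> s2
s2 --0--> s1
s1 --2--> s2
s2 --1--> s2
s2 --2--> s2
End in state s2, which is not an accepting state.

rejected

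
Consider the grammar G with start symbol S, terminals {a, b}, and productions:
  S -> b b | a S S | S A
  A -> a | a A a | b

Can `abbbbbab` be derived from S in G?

S ⇒ aSS ⇒ abbS ⇒ abbSA ⇒ abbSAA ⇒ abbSAAA ⇒ abbbbAAA ⇒ abbbbbAA ⇒ abbbbbaA ⇒ abbbbbab

yes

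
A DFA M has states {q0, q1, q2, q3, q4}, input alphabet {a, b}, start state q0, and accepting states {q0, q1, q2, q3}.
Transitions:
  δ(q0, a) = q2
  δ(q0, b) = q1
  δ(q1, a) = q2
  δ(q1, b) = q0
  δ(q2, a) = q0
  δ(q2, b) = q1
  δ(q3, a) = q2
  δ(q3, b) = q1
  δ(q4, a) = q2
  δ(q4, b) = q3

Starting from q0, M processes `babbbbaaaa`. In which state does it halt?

q0 --b--> q1
q1 --a--> q2
q2 --b--> q1
q1 --b--> q0
q0 --b--> q1
q1 --b--> q0
q0 --a--> q2
q2 --a--> q0
q0 --a--> q2
q2 --a--> q0

q0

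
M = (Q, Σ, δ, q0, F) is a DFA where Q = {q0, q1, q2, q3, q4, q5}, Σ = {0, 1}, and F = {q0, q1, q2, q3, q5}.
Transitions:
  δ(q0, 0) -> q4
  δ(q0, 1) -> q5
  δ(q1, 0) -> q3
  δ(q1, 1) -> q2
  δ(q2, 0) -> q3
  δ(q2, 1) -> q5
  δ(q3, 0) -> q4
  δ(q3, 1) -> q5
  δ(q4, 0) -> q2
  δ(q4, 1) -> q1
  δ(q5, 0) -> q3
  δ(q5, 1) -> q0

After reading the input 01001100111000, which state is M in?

q0 --0--> q4
q4 --1--> q1
q1 --0--> q3
q3 --0--> q4
q4 --1--> q1
q1 --1--> q2
q2 --0--> q3
q3 --0--> q4
q4 --1--> q1
q1 --1--> q2
q2 --1--> q5
q5 --0--> q3
q3 --0--> q4
q4 --0--> q2

q2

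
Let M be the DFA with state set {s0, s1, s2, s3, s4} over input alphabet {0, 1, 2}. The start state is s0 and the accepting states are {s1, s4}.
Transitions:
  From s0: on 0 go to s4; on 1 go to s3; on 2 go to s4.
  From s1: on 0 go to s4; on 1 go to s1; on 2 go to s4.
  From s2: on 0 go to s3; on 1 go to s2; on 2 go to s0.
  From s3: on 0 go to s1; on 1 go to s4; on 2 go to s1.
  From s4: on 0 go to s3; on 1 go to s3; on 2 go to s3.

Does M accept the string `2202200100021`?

s0 --2--> s4
s4 --2--> s3
s3 --0--> s1
s1 --2--> s4
s4 --2--> s3
s3 --0--> s1
s1 --0--> s4
s4 --1--> s3
s3 --0--> s1
s1 --0--> s4
s4 --0--> s3
s3 --2--> s1
s1 --1--> s1
End in state s1, which is an accepting state.

accepted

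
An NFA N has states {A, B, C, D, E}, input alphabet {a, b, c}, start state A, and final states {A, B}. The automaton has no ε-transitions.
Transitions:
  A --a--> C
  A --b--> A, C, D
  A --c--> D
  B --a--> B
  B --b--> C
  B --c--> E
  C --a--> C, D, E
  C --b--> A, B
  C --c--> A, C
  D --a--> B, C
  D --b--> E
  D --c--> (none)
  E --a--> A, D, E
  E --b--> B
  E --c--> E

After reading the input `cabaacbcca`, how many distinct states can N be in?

5

Start: {A}
read c: {D}
read a: {B, C}
read b: {A, B, C}
read a: {B, C, D, E}
read a: {A, B, C, D, E}
read c: {A, C, D, E}
read b: {A, B, C, D, E}
read c: {A, C, D, E}
read c: {A, C, D, E}
read a: {A, B, C, D, E}
Final reachable set {A, B, C, D, E} has 5 states.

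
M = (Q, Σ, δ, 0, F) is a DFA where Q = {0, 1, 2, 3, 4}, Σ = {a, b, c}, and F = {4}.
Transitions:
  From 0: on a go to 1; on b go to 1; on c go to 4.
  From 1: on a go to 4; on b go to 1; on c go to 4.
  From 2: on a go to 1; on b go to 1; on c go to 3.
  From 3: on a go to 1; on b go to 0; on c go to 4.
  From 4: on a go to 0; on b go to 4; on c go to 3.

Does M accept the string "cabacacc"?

0 --c--> 4
4 --a--> 0
0 --b--> 1
1 --a--> 4
4 --c--> 3
3 --a--> 1
1 --c--> 4
4 --c--> 3
End in state 3, which is not an accepting state.

rejected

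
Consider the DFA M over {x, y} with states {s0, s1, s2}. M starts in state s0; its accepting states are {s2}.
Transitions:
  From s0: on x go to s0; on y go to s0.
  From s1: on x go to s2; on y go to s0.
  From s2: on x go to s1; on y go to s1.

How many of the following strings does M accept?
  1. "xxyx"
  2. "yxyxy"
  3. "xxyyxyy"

0

"xxyx": rejected
"yxyxy": rejected
"xxyyxyy": rejected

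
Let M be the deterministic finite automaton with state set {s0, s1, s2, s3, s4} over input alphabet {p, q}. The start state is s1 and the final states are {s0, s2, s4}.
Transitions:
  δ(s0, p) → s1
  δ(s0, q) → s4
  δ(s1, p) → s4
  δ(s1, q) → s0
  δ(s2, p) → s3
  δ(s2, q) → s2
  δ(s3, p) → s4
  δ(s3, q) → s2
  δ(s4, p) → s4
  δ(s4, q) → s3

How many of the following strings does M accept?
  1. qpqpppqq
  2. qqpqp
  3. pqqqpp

3

qpqpppqq: accepted
qqpqp: accepted
pqqqpp: accepted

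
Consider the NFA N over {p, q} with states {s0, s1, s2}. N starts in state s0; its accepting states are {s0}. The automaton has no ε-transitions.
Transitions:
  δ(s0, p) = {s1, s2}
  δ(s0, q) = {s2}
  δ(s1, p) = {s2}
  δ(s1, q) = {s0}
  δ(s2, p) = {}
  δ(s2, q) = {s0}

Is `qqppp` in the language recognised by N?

Start: {s0}
read q: {s2}
read q: {s0}
read p: {s1, s2}
read p: {s2}
read p: {}
Reachable ∩ accepting = {} — empty.

rejected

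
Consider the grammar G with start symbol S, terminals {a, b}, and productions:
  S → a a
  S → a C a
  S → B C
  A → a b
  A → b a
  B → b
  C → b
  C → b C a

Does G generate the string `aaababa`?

no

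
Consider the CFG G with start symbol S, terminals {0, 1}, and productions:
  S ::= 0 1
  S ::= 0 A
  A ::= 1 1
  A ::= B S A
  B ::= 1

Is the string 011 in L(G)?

yes

S ⇒ 0A ⇒ 011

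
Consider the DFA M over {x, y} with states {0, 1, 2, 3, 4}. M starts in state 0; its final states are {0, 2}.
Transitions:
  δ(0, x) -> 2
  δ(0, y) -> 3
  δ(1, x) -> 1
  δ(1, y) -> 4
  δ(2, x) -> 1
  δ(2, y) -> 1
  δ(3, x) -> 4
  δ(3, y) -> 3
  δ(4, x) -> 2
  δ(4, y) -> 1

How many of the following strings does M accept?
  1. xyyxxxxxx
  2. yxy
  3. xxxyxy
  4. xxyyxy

xyyxxxxxx: rejected
yxy: rejected
xxxyxy: rejected
xxyyxy: rejected

0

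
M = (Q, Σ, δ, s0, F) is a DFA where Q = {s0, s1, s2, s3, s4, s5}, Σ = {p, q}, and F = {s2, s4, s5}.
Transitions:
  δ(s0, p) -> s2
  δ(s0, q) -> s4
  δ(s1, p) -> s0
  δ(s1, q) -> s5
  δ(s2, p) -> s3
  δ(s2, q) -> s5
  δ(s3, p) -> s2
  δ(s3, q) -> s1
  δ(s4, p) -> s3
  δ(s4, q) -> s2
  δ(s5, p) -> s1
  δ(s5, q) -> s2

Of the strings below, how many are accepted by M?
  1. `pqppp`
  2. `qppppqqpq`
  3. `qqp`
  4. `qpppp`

2

`pqppp`: accepted
`qppppqqpq`: rejected
`qqp`: rejected
`qpppp`: accepted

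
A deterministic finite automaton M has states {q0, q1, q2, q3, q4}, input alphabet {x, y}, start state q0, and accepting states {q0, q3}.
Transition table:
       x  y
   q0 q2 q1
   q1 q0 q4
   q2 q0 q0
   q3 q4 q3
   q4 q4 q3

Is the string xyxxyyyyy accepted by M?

q0 --x--> q2
q2 --y--> q0
q0 --x--> q2
q2 --x--> q0
q0 --y--> q1
q1 --y--> q4
q4 --y--> q3
q3 --y--> q3
q3 --y--> q3
End in state q3, which is an accepting state.

accepted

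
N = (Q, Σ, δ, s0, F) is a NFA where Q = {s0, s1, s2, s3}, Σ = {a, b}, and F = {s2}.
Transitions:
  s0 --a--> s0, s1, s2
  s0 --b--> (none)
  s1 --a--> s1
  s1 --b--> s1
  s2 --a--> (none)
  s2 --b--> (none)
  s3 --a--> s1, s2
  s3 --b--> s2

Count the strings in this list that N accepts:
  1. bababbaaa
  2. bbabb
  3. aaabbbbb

0

bababbaaa: rejected
bbabb: rejected
aaabbbbb: rejected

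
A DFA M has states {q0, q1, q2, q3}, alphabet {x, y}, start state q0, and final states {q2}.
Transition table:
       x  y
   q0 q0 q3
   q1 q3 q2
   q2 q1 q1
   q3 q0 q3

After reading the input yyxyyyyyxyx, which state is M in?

q0 --y--> q3
q3 --y--> q3
q3 --x--> q0
q0 --y--> q3
q3 --y--> q3
q3 --y--> q3
q3 --y--> q3
q3 --y--> q3
q3 --x--> q0
q0 --y--> q3
q3 --x--> q0

q0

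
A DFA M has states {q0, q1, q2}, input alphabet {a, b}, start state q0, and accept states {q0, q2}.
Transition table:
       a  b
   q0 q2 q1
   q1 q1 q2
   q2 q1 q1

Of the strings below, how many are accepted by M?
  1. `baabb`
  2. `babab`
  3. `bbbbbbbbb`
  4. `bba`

`baabb`: rejected
`babab`: accepted
`bbbbbbbbb`: rejected
`bba`: rejected

1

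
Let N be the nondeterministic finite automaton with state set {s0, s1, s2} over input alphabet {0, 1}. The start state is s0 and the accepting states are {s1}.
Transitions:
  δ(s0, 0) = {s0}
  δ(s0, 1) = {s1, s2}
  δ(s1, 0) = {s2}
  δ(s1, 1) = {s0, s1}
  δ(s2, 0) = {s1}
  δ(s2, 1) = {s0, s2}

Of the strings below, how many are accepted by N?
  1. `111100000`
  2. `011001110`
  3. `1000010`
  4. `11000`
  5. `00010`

`111100000`: accepted
`011001110`: accepted
`1000010`: accepted
`11000`: accepted
`00010`: accepted

5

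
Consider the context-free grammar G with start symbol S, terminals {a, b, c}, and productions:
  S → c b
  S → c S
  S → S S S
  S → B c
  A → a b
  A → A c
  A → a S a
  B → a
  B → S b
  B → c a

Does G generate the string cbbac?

no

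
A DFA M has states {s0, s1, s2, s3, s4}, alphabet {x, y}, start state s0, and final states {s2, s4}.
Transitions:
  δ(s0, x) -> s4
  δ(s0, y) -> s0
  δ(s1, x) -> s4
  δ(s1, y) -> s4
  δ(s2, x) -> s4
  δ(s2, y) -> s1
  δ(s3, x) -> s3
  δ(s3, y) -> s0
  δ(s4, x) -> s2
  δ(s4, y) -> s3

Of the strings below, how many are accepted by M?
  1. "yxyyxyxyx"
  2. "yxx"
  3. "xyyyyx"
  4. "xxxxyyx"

"yxyyxyxyx": accepted
"yxx": accepted
"xyyyyx": accepted
"xxxxyyx": accepted

4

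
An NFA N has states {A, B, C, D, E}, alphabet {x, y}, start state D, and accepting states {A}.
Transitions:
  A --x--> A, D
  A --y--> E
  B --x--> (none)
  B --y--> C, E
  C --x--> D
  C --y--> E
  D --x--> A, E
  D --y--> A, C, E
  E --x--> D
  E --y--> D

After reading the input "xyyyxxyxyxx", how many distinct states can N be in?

Start: {D}
read x: {A, E}
read y: {D, E}
read y: {A, C, D, E}
read y: {A, C, D, E}
read x: {A, D, E}
read x: {A, D, E}
read y: {A, C, D, E}
read x: {A, D, E}
read y: {A, C, D, E}
read x: {A, D, E}
read x: {A, D, E}
Final reachable set {A, D, E} has 3 states.

3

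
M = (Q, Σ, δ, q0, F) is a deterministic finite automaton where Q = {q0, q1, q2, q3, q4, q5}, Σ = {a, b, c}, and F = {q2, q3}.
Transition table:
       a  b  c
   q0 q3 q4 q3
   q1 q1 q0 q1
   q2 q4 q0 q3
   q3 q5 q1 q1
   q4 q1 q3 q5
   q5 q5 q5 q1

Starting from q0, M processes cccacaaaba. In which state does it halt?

q3

q0 --c--> q3
q3 --c--> q1
q1 --c--> q1
q1 --a--> q1
q1 --c--> q1
q1 --a--> q1
q1 --a--> q1
q1 --a--> q1
q1 --b--> q0
q0 --a--> q3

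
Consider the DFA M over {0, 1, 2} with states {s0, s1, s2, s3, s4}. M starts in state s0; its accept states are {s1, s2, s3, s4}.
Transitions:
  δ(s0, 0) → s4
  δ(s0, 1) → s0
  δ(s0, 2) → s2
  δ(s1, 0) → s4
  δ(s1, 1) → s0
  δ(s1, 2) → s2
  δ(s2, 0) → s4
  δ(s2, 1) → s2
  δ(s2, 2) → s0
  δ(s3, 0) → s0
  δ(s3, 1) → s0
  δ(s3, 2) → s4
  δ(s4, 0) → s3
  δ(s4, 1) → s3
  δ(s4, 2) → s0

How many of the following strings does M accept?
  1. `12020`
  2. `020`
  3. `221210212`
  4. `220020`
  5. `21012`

5

`12020`: accepted
`020`: accepted
`221210212`: accepted
`220020`: accepted
`21012`: accepted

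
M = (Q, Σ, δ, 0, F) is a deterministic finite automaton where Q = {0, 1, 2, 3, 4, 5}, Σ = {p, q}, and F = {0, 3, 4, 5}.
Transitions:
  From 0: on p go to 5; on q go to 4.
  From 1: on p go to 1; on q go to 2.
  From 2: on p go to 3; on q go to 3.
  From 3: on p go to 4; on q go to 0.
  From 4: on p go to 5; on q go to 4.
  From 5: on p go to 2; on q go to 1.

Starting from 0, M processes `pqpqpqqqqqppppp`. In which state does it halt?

0 --p--> 5
5 --q--> 1
1 --p--> 1
1 --q--> 2
2 --p--> 3
3 --q--> 0
0 --q--> 4
4 --q--> 4
4 --q--> 4
4 --q--> 4
4 --p--> 5
5 --p--> 2
2 --p--> 3
3 --p--> 4
4 --p--> 5

5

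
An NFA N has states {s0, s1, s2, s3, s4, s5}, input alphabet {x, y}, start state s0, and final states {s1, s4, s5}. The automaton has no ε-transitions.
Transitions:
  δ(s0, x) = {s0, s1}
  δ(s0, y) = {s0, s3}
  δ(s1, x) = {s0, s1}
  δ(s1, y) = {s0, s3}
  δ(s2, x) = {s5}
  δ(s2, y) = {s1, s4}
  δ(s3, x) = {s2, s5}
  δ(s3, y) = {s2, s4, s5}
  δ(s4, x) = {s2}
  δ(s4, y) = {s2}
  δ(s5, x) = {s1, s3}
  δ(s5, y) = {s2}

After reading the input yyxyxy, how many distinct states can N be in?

Start: {s0}
read y: {s0, s3}
read y: {s0, s2, s3, s4, s5}
read x: {s0, s1, s2, s3, s5}
read y: {s0, s1, s2, s3, s4, s5}
read x: {s0, s1, s2, s3, s5}
read y: {s0, s1, s2, s3, s4, s5}
Final reachable set {s0, s1, s2, s3, s4, s5} has 6 states.

6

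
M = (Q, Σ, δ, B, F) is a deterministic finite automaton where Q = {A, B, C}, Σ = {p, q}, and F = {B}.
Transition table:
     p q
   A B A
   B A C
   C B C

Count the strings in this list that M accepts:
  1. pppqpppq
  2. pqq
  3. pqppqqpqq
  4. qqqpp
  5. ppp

pppqpppq: rejected
pqq: rejected
pqppqqpqq: rejected
qqqpp: rejected
ppp: rejected

0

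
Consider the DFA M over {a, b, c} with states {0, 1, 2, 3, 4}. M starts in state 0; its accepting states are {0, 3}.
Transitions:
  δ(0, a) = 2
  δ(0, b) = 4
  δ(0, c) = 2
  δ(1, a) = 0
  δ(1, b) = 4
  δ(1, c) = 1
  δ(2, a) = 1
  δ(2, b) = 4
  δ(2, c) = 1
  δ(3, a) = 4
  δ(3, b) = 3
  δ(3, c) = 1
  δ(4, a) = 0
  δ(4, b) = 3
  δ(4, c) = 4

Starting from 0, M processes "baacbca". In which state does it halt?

0

0 --b--> 4
4 --a--> 0
0 --a--> 2
2 --c--> 1
1 --b--> 4
4 --c--> 4
4 --a--> 0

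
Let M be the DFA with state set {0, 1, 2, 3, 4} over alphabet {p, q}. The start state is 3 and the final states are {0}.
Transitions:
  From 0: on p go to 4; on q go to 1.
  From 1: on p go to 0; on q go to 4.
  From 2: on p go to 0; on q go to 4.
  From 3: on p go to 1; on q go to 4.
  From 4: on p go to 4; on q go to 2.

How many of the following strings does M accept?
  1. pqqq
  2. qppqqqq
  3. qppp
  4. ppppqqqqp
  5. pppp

0

pqqq: rejected
qppqqqq: rejected
qppp: rejected
ppppqqqqp: rejected
pppp: rejected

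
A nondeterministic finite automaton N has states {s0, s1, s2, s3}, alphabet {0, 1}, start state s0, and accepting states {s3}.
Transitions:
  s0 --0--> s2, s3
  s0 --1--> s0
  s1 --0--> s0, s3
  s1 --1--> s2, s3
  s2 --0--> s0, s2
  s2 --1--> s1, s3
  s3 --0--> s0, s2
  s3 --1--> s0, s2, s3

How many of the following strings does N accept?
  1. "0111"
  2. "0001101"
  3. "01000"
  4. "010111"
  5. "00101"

5

"0111": accepted
"0001101": accepted
"01000": accepted
"010111": accepted
"00101": accepted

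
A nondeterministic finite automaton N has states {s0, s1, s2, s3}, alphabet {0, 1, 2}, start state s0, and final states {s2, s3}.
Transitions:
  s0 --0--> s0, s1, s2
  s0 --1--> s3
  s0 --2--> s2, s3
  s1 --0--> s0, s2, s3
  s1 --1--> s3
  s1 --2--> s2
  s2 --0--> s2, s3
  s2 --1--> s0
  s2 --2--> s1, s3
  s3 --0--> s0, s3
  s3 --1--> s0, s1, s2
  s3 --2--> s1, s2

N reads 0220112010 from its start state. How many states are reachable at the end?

4

Start: {s0}
read 0: {s0, s1, s2}
read 2: {s1, s2, s3}
read 2: {s1, s2, s3}
read 0: {s0, s2, s3}
read 1: {s0, s1, s2, s3}
read 1: {s0, s1, s2, s3}
read 2: {s1, s2, s3}
read 0: {s0, s2, s3}
read 1: {s0, s1, s2, s3}
read 0: {s0, s1, s2, s3}
Final reachable set {s0, s1, s2, s3} has 4 states.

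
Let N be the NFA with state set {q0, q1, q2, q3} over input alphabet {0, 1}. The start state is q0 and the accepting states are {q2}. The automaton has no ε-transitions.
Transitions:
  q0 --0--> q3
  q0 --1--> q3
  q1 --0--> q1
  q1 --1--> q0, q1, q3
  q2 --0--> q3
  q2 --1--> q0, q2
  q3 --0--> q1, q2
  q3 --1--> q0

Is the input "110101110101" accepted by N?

Start: {q0}
read 1: {q3}
read 1: {q0}
read 0: {q3}
read 1: {q0}
read 0: {q3}
read 1: {q0}
read 1: {q3}
read 1: {q0}
read 0: {q3}
read 1: {q0}
read 0: {q3}
read 1: {q0}
Reachable ∩ accepting = {} — empty.

rejected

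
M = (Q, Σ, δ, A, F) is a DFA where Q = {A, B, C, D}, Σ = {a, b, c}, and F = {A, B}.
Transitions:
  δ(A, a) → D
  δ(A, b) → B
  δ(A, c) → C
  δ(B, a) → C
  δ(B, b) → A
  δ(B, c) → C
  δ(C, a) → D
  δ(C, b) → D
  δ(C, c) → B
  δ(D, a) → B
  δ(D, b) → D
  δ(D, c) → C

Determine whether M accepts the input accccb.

accepted

A --a--> D
D --c--> C
C --c--> B
B --c--> C
C --c--> B
B --b--> A
End in state A, which is an accepting state.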